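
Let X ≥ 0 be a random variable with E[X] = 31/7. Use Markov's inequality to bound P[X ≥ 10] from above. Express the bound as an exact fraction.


μ = E[X] = 31/7, a = 10.
Markov: P[X ≥ 10] ≤ μ/a = (31/7)/10 = 31/70.
Numerically: ≈ 0.44286.
(Since a = 10 > μ = 4.42857, the bound 31/70 is < 1 and informative.)

P[X ≥ 10] ≤ 31/70 ≈ 0.44286.


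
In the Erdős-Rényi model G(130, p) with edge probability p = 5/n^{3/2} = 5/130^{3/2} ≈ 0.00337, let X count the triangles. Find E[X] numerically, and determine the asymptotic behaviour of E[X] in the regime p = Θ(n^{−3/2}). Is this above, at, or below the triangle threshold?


Number of potential triangles: C(130, 3) = 357760.
Each occurs with probability p³ ≈ (0.00337)³ ≈ 3.83853e-08.
By linearity: E[X] = C(130, 3)·p³ ≈ 357760 · 3.83853e-08 ≈ 0.014.
Since α = 3/2 > 1, p = c/n^{3/2} = o(1/n) is below the triangle threshold p ~ 1/n. Asymptotically E[X] ~ (c³/6)·n^{3(1−α)} = (5³/6)·n^{-1.5} → 0, so by Markov's inequality G has no triangles w.h.p.

E[X] ≈ 0.014; in regime p = Θ(1/n^{3/2}) E[X] tends to 0 (below the triangle threshold p ~ 1/n).


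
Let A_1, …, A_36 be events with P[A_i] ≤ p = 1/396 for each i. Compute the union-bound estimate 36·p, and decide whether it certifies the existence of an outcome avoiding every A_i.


Union bound: P[∪_{i=1}^{36} A_i] ≤ Σ_i P[A_i] ≤ 36·p = 36·(1/396) = 1/11.
Numerically: 1/11 ≈ 0.091.
Is 1/11 < 1? YES.
Since P[∪ A_i] ≤ 1/11 < 1, the complement has P[∩ A_i^c] ≥ 1 − 1/11 = 10/11 > 0, so some outcome avoids every A_i.

36·p = 1/11 ≈ 0.091; existence CERTIFIED by the union bound.


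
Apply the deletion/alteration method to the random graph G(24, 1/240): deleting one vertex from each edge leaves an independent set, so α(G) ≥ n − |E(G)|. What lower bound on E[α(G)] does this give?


E[|E(G)|] = C(24, 2)·p = 276 · (1/240) = 23/20.
E[α(G)] ≥ n − E[|E(G)|] = 24 − 23/20 = 457/20.
Numerically: ≈ 22.850000.
(This is only a lower bound; the true E[α(G)] may be larger.)

E[α(G)] ≥ 457/20 ≈ 22.850000.


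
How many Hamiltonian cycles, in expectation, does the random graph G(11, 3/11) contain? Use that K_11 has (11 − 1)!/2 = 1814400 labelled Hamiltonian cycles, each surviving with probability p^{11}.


K_11 has (11 − 1)!/2 = 1814400 labelled Hamiltonian cycles.
For each such Hamiltonian cycle H, let X_H = 1 if all 11 edges of H are present in G. Then P[X_H = 1] = p^{11} = (3/11)^{11} = 177147/285311670611.
By linearity: E[X] = Σ_H E[X_H] = 1814400 · p^{11} = 1814400 · 177147/285311670611 = 321415516800/285311670611.
Numerically: E[X] ≈ 1.13.

E[X] = 1814400 · (3/11)^{11} = 321415516800/285311670611 ≈ 1.13.


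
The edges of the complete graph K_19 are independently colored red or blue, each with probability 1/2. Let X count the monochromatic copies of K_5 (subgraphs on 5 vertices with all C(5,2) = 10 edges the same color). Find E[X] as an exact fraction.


Let X = Σ_S X_S over the C(19, 5) = 11628 subsets S of size 5, where X_S = 1 if the K_5 on S is monochromatic.
For a fixed S, the K_5 on S has C(5, 2) = 10 edges. P[all 10 edges red] = (1/2)^10, and likewise for blue, so P[monochromatic] = 2·(1/2)^10 = 2^{1 − 10} = 1/512.
Summing: E[X] = C(19, 5) · 2^{1 − 10} = 11628 · 1/512 = 2907/128.
Numerically: E[X] ≈ 22.711.

E[X] = C(19,5)·2^(1−C(5,2)) = 2907/128 ≈ 22.711.


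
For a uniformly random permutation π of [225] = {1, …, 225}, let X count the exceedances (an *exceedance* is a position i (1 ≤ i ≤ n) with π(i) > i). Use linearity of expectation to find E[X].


Write X = Σ_{i=1}^{225} X_i, where X_i = 1_{π(i) > i}.
For each fixed i, π(i) is uniform over {1, …, 225} (marginal of a uniform permutation), so P[π(i) > i] = (n − i)/n. Summing: Σ_{i=1}^{225} (n − i)/n = (0 + 1 + … + 224)/225 = 225(225 − 1)/(2·225) = (225 − 1)/2.
Hence E[X] = Σ_{i=1}^{225} (225 − i)/225 = 112 ≈ 112.00000.

E[X] = 112 = 112.00000.


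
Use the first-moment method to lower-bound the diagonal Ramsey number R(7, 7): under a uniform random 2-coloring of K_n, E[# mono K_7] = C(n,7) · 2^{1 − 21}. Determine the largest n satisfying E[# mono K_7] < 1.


We need C(n, 7) · 2^{1 − 21} < 1, i.e. C(n, 7) < 2^{21 − 1} = 1048576.
Check values of n near the boundary:
  n = 25: C(25, 7) = 480700; 480700 < 1048576? YES
  n = 26: C(26, 7) = 657800; 657800 < 1048576? YES
  n = 27: C(27, 7) = 888030; 888030 < 1048576? YES
  n = 28: C(28, 7) = 1184040; 1184040 < 1048576? NO
  n = 29: C(29, 7) = 1560780; 1560780 < 1048576? NO
  n = 30: C(30, 7) = 2035800; 2035800 < 1048576? NO
The largest n with C(n, 7) < 1048576 is n = 27 (where E[X] = 444015/524288 ≈ 0.84689). Hence R(7, 7) > 27, i.e. R(7, 7) ≥ 28.

Largest n = 27; hence R(7, 7) > 27.


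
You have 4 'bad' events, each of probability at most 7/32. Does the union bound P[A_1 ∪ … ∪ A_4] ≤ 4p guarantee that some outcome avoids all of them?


Union bound: P[∪_{i=1}^{4} A_i] ≤ Σ_i P[A_i] ≤ 4·p = 4·(7/32) = 7/8.
Numerically: 7/8 ≈ 0.87500.
Is 7/8 < 1? YES.
Since P[∪ A_i] ≤ 7/8 < 1, the complement has P[∩ A_i^c] ≥ 1 − 7/8 = 1/8 > 0, so some outcome avoids every A_i.

4·p = 7/8 ≈ 0.87500; existence CERTIFIED by the union bound.


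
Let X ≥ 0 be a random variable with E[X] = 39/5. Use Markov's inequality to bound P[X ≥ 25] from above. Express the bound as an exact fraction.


μ = E[X] = 39/5, a = 25.
Markov: P[X ≥ 25] ≤ μ/a = (39/5)/25 = 39/125.
Numerically: ≈ 0.31200.
(Since a = 25 > μ = 7.80000, the bound 39/125 is < 1 and informative.)

P[X ≥ 25] ≤ 39/125 ≈ 0.31200.


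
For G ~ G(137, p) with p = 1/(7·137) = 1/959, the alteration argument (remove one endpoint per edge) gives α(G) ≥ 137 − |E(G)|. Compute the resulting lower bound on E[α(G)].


E[|E(G)|] = C(137, 2)·p = 9316 · (1/959) = 68/7.
E[α(G)] ≥ n − E[|E(G)|] = 137 − 68/7 = 891/7.
Numerically: ≈ 127.285714.
(This is only a lower bound; the true E[α(G)] may be larger.)

E[α(G)] ≥ 891/7 ≈ 127.285714.


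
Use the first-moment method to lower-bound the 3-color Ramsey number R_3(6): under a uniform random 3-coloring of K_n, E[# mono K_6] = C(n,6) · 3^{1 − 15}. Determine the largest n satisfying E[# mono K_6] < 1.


We need C(n, 6) · 3^{1 − 15} < 1, i.e. C(n, 6) < 3^{15 − 1} = 4782969.
Check values of n near the boundary:
  n = 39: C(39, 6) = 3262623; 3262623 < 4782969? YES
  n = 40: C(40, 6) = 3838380; 3838380 < 4782969? YES
  n = 41: C(41, 6) = 4496388; 4496388 < 4782969? YES
  n = 42: C(42, 6) = 5245786; 5245786 < 4782969? NO
  n = 43: C(43, 6) = 6096454; 6096454 < 4782969? NO
The largest n with C(n, 6) < 4782969 is n = 41 (where E[X] = 1498796/1594323 ≈ 0.940). Hence R_3(6) > 41, i.e. R_3(6) ≥ 42.

Largest n = 41; hence R_3(6) > 41.


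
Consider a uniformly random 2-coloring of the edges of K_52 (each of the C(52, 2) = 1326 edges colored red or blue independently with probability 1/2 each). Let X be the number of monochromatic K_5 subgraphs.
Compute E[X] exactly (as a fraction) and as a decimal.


Let X = Σ_S X_S over the C(52, 5) = 2598960 subsets S of size 5, where X_S = 1 if the K_5 on S is monochromatic.
For a fixed S, the K_5 on S has C(5, 2) = 10 edges. P[all 10 edges red] = (1/2)^10, and likewise for blue, so P[monochromatic] = 2·(1/2)^10 = 2^{1 − 10} = 1/512.
Summing: E[X] = C(52, 5) · 2^{1 − 10} = 2598960 · 1/512 = 162435/32.
Numerically: E[X] ≈ 5076.094.

E[X] = C(52,5)·2^(1−C(5,2)) = 162435/32 ≈ 5076.094.


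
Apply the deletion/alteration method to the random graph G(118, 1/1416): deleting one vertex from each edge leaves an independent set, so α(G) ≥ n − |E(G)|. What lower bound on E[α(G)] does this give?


E[|E(G)|] = C(118, 2)·p = 6903 · (1/1416) = 39/8.
E[α(G)] ≥ n − E[|E(G)|] = 118 − 39/8 = 905/8.
Numerically: ≈ 113.1250.
(This is only a lower bound; the true E[α(G)] may be larger.)

E[α(G)] ≥ 905/8 ≈ 113.1250.


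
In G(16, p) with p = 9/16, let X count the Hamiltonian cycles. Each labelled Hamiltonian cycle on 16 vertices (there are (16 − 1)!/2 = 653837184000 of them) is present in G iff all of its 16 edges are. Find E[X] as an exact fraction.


K_16 has (16 − 1)!/2 = 653837184000 labelled Hamiltonian cycles.
For each such Hamiltonian cycle H, let X_H = 1 if all 16 edges of H are present in G. Then P[X_H = 1] = p^{16} = (9/16)^{16} = 1853020188851841/18446744073709551616.
By linearity: E[X] = Σ_H E[X_H] = 653837184000 · p^{16} = 653837184000 · 1853020188851841/18446744073709551616 = 1183177248216831945952875/18014398509481984.
Numerically: E[X] ≈ 6.568e+07.

E[X] = 653837184000 · (9/16)^{16} = 1183177248216831945952875/18014398509481984 ≈ 6.568e+07.


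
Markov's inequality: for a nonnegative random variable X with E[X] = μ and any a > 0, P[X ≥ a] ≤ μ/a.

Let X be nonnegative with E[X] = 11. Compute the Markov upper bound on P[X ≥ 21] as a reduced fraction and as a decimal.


μ = E[X] = 11, a = 21.
Markov: P[X ≥ 21] ≤ μ/a = (11)/21 = 11/21.
Numerically: ≈ 0.524.
(Since a = 21 > μ = 11.000, the bound 11/21 is < 1 and informative.)

P[X ≥ 21] ≤ 11/21 ≈ 0.524.


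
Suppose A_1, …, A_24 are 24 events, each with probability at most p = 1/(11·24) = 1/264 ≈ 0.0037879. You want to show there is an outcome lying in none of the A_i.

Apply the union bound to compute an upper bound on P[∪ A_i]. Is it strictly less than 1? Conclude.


Union bound: P[∪_{i=1}^{24} A_i] ≤ Σ_i P[A_i] ≤ 24·p = 24·(1/264) = 1/11.
Numerically: 1/11 ≈ 0.0909091.
Is 1/11 < 1? YES.
Since P[∪ A_i] ≤ 1/11 < 1, the complement has P[∩ A_i^c] ≥ 1 − 1/11 = 10/11 > 0, so some outcome avoids every A_i.

24·p = 1/11 ≈ 0.0909091; existence CERTIFIED by the union bound.


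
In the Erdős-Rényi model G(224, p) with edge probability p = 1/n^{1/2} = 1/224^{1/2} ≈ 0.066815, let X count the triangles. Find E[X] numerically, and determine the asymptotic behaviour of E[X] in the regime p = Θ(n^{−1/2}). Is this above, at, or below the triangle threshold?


Number of potential triangles: C(224, 3) = 1848224.
Each occurs with probability p³ ≈ (0.066815)³ ≈ 2.9828264e-04.
By linearity: E[X] = C(224, 3)·p³ ≈ 1848224 · 2.9828264e-04 ≈ 551.29313.
Since α = 1/2 < 1, p = c/n^{1/2} ≫ 1/n is above the triangle threshold p ~ 1/n. Asymptotically E[X] ~ (c³/6)·n^{3(1−α)} = (1³/6)·n^{1.5} → ∞; triangles are abundant w.h.p.

E[X] ≈ 551.29313; in regime p = Θ(1/n^{1/2}) E[X] diverges (above the triangle threshold p ~ 1/n).


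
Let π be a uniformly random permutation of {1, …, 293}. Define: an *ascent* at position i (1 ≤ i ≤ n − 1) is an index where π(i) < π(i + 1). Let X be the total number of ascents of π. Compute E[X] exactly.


Write X = Σ X_I over i = 1, …, 292, with X_I the indicator of one ascent.
There are 292 indicators.
For each fixed i, the pair (π(i), π(i+1)) is a uniformly random ordered pair of distinct values from {1, …, 293}; by symmetry P[π(i) < π(i+1)] = 1/2.
By linearity: E[X] = 292 · (1/2) = (293 − 1) · (1/2) = 146 ≈ 146.00000.

E[X] = 146 = 146.00000.


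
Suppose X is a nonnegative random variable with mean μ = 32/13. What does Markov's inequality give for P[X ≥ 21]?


μ = E[X] = 32/13, a = 21.
Markov: P[X ≥ 21] ≤ μ/a = (32/13)/21 = 32/273.
Numerically: ≈ 0.117.
(Since a = 21 > μ = 2.462, the bound 32/273 is < 1 and informative.)

P[X ≥ 21] ≤ 32/273 ≈ 0.117.


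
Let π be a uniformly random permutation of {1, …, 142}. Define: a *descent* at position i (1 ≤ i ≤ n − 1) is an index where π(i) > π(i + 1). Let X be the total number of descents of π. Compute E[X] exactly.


Write X = Σ X_I over i = 1, …, 141, with X_I the indicator of one descent.
There are 141 indicators.
For each fixed i, the pair (π(i), π(i+1)) is a uniformly random ordered pair of distinct values from {1, …, 142}; by symmetry P[π(i) > π(i+1)] = 1/2.
By linearity: E[X] = 141 · (1/2) = (142 − 1) · (1/2) = 141/2 ≈ 70.500000.

E[X] = 141/2 = 70.500000.


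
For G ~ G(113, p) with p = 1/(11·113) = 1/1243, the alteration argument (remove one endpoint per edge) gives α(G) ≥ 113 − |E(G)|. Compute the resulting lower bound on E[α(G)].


E[|E(G)|] = C(113, 2)·p = 6328 · (1/1243) = 56/11.
E[α(G)] ≥ n − E[|E(G)|] = 113 − 56/11 = 1187/11.
Numerically: ≈ 107.90909.
(This is only a lower bound; the true E[α(G)] may be larger.)

E[α(G)] ≥ 1187/11 ≈ 107.90909.


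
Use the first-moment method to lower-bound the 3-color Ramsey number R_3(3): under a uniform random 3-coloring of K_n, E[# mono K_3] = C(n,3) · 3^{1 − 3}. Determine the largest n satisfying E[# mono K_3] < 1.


We need C(n, 3) · 3^{1 − 3} < 1, i.e. C(n, 3) < 3^{3 − 1} = 9.
Check values of n near the boundary:
  n = 3: C(3, 3) = 1; 1 < 9? YES
  n = 4: C(4, 3) = 4; 4 < 9? YES
  n = 5: C(5, 3) = 10; 10 < 9? NO
The largest n with C(n, 3) < 9 is n = 4 (where E[X] = 4/9 ≈ 0.44444). Hence R_3(3) > 4, i.e. R_3(3) ≥ 5.

Largest n = 4; hence R_3(3) > 4.


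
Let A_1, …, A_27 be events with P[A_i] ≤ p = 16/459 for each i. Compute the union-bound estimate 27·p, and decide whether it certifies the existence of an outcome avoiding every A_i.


Union bound: P[∪_{i=1}^{27} A_i] ≤ Σ_i P[A_i] ≤ 27·p = 27·(16/459) = 16/17.
Numerically: 16/17 ≈ 0.9412.
Is 16/17 < 1? YES.
Since P[∪ A_i] ≤ 16/17 < 1, the complement has P[∩ A_i^c] ≥ 1 − 16/17 = 1/17 > 0, so some outcome avoids every A_i.

27·p = 16/17 ≈ 0.9412; existence CERTIFIED by the union bound.


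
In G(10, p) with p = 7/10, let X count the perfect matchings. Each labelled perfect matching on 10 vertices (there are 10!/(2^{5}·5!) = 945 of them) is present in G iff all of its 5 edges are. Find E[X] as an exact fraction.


K_10 has 10!/(2^{5}·5!) = 945 labelled perfect matchings.
For each such perfect matching H, let X_H = 1 if all 5 edges of H are present in G. Then P[X_H = 1] = p^{5} = (7/10)^{5} = 16807/100000.
By linearity of expectation: E[X] = Σ_H E[X_H] = 945 · p^{5} = 945 · 16807/100000 = 3176523/20000.
Numerically: E[X] ≈ 158.83.

E[X] = 945 · (7/10)^{5} = 3176523/20000 ≈ 158.83.


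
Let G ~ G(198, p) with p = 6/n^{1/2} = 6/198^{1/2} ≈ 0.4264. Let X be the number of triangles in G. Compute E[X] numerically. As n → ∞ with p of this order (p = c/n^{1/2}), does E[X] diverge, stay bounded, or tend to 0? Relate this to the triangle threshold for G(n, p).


Number of potential triangles: C(198, 3) = 1274196.
Each occurs with probability p³ ≈ (0.4264)³ ≈ 7.752753e-02.
By linearity: E[X] = C(198, 3)·p³ ≈ 1274196 · 7.752753e-02 ≈ 98785.2727.
Since α = 1/2 < 1, p = c/n^{1/2} ≫ 1/n is above the triangle threshold p ~ 1/n. Asymptotically E[X] ~ (c³/6)·n^{3(1−α)} = (6³/6)·n^{1.5} → ∞; triangles are abundant w.h.p.

E[X] ≈ 98785.2727; in regime p = Θ(1/n^{1/2}) E[X] diverges (above the triangle threshold p ~ 1/n).


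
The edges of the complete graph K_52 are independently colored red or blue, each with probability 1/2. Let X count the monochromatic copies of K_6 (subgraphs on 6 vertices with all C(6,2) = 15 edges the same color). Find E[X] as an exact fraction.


Let X = Σ_S X_S over the C(52, 6) = 20358520 subsets S of size 6, where X_S = 1 if the K_6 on S is monochromatic.
For a fixed S, the K_6 on S has C(6, 2) = 15 edges. P[all 15 edges red] = (1/2)^15, and likewise for blue, so P[monochromatic] = 2·(1/2)^15 = 2^{1 − 15} = 1/16384.
Summing: E[X] = C(52, 6) · 2^{1 − 15} = 20358520 · 1/16384 = 2544815/2048.
Numerically: E[X] ≈ 1242.585449.

E[X] = C(52,6)·2^(1−C(6,2)) = 2544815/2048 ≈ 1242.585449.


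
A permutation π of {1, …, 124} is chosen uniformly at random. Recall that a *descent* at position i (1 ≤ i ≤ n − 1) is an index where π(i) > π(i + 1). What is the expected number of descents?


Write X = Σ X_I over i = 1, …, 123, with X_I the indicator of one descent.
There are 123 indicators.
For each fixed i, the pair (π(i), π(i+1)) is a uniformly random ordered pair of distinct values from {1, …, 124}; by symmetry P[π(i) > π(i+1)] = 1/2.
By linearity: E[X] = 123 · (1/2) = (124 − 1) · (1/2) = 123/2 ≈ 61.500.

E[X] = 123/2 = 61.500.


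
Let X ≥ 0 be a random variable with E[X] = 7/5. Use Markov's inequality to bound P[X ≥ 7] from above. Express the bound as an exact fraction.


μ = E[X] = 7/5, a = 7.
Markov: P[X ≥ 7] ≤ μ/a = (7/5)/7 = 1/5.
Numerically: ≈ 0.20000.
(Since a = 7 > μ = 1.40000, the bound 1/5 is < 1 and informative.)

P[X ≥ 7] ≤ 1/5 ≈ 0.20000.


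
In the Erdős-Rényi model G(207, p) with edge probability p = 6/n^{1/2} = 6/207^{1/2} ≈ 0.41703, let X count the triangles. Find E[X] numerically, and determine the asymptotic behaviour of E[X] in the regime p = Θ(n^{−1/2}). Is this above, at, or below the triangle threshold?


Number of potential triangles: C(207, 3) = 1456935.
Each occurs with probability p³ ≈ (0.41703)³ ≈ 7.2526753e-02.
By linearity: E[X] = C(207, 3)·p³ ≈ 1456935 · 7.2526753e-02 ≈ 105666.76447.
Since α = 1/2 < 1, p = c/n^{1/2} ≫ 1/n is above the triangle threshold p ~ 1/n. Asymptotically E[X] ~ (c³/6)·n^{3(1−α)} = (6³/6)·n^{1.5} → ∞; triangles are abundant w.h.p.

E[X] ≈ 105666.76447; in regime p = Θ(1/n^{1/2}) E[X] diverges (above the triangle threshold p ~ 1/n).


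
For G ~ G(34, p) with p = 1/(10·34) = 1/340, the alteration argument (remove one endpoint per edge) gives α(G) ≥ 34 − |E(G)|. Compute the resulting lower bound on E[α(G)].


E[|E(G)|] = C(34, 2)·p = 561 · (1/340) = 33/20.
E[α(G)] ≥ n − E[|E(G)|] = 34 − 33/20 = 647/20.
Numerically: ≈ 32.350000.
(This is only a lower bound; the true E[α(G)] may be larger.)

E[α(G)] ≥ 647/20 ≈ 32.350000.


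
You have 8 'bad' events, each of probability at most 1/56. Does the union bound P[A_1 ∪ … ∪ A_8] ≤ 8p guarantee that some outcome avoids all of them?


Union bound: P[∪_{i=1}^{8} A_i] ≤ Σ_i P[A_i] ≤ 8·p = 8·(1/56) = 1/7.
Numerically: 1/7 ≈ 0.1429.
Is 1/7 < 1? YES.
Since P[∪ A_i] ≤ 1/7 < 1, the complement has P[∩ A_i^c] ≥ 1 − 1/7 = 6/7 > 0, so some outcome avoids every A_i.

8·p = 1/7 ≈ 0.1429; existence CERTIFIED by the union bound.


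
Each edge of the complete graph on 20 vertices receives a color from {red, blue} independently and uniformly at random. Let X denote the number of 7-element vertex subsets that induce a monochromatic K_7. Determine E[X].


Let X = Σ_S X_S over the C(20, 7) = 77520 subsets S of size 7, where X_S = 1 if the K_7 on S is monochromatic.
For a fixed S, the K_7 on S has C(7, 2) = 21 edges. P[all 21 edges red] = (1/2)^21, and likewise for blue, so P[monochromatic] = 2·(1/2)^21 = 2^{1 − 21} = 1/1048576.
By linearity: E[X] = C(20, 7) · 2^{1 − 21} = 77520 · 1/1048576 = 4845/65536.
Numerically: E[X] ≈ 0.074.

E[X] = C(20,7)·2^(1−C(7,2)) = 4845/65536 ≈ 0.074.


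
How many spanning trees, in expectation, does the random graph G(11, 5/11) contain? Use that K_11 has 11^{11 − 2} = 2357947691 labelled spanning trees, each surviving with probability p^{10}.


K_11 has 11^{11 − 2} = 2357947691 labelled spanning trees.
For each such spanning tree H, let X_H = 1 if all 10 edges of H are present in G. Then P[X_H = 1] = p^{10} = (5/11)^{10} = 9765625/25937424601.
Summing the indicators: E[X] = Σ_H E[X_H] = 2357947691 · p^{10} = 2357947691 · 9765625/25937424601 = 9765625/11.
Numerically: E[X] ≈ 8.878e+05.

E[X] = 2357947691 · (5/11)^{10} = 9765625/11 ≈ 8.878e+05.


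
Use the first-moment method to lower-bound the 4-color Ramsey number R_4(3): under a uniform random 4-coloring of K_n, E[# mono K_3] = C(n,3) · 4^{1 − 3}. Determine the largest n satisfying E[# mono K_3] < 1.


We need C(n, 3) · 4^{1 − 3} < 1, i.e. C(n, 3) < 4^{3 − 1} = 16.
Check values of n near the boundary:
  n = 3: C(3, 3) = 1; 1 < 16? YES
  n = 4: C(4, 3) = 4; 4 < 16? YES
  n = 5: C(5, 3) = 10; 10 < 16? YES
  n = 6: C(6, 3) = 20; 20 < 16? NO
  n = 7: C(7, 3) = 35; 35 < 16? NO
The largest n with C(n, 3) < 16 is n = 5 (where E[X] = 5/8 ≈ 0.625000). Hence R_4(3) > 5, i.e. R_4(3) ≥ 6.

Largest n = 5; hence R_4(3) > 5.


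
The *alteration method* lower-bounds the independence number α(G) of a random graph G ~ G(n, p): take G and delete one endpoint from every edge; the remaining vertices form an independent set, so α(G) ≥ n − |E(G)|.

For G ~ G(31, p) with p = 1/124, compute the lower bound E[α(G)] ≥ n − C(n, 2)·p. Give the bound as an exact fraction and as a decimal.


E[|E(G)|] = C(31, 2)·p = 465 · (1/124) = 15/4.
E[α(G)] ≥ n − E[|E(G)|] = 31 − 15/4 = 109/4.
Numerically: ≈ 27.2500.
(This is only a lower bound; the true E[α(G)] may be larger.)

E[α(G)] ≥ 109/4 ≈ 27.2500.


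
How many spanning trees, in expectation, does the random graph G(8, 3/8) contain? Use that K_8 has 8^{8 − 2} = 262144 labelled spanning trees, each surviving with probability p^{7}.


K_8 has 8^{8 − 2} = 262144 labelled spanning trees.
For each such spanning tree H, let X_H = 1 if all 7 edges of H are present in G. Then P[X_H = 1] = p^{7} = (3/8)^{7} = 2187/2097152.
Summing the indicators: E[X] = Σ_H E[X_H] = 262144 · p^{7} = 262144 · 2187/2097152 = 2187/8.
Numerically: E[X] ≈ 273.375.

E[X] = 262144 · (3/8)^{7} = 2187/8 ≈ 273.375.


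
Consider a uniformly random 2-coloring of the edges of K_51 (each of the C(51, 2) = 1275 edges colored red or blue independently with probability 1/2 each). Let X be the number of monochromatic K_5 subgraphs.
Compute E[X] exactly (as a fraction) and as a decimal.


Let X = Σ_S X_S over the C(51, 5) = 2349060 subsets S of size 5, where X_S = 1 if the K_5 on S is monochromatic.
For a fixed S, the K_5 on S has C(5, 2) = 10 edges. P[all 10 edges red] = (1/2)^10, and likewise for blue, so P[monochromatic] = 2·(1/2)^10 = 2^{1 − 10} = 1/512.
Summing: E[X] = C(51, 5) · 2^{1 − 10} = 2349060 · 1/512 = 587265/128.
Numerically: E[X] ≈ 4588.0078.

E[X] = C(51,5)·2^(1−C(5,2)) = 587265/128 ≈ 4588.0078.


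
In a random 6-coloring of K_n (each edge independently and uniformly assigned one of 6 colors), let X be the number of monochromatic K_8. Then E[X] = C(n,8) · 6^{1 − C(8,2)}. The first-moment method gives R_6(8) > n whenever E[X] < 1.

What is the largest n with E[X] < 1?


We need C(n, 8) · 6^{1 − 28} < 1, i.e. C(n, 8) < 6^{28 − 1} = 1023490369077469249536.
Check values of n near the boundary:
  n = 1591: C(1591, 8) = 1000427749141189953870; 1000427749141189953870 < 1023490369077469249536? YES
  n = 1592: C(1592, 8) = 1005480414540892933435; 1005480414540892933435 < 1023490369077469249536? YES
  n = 1593: C(1593, 8) = 1010555394551193970323; 1010555394551193970323 < 1023490369077469249536? YES
  n = 1594: C(1594, 8) = 1015652773590544255167; 1015652773590544255167 < 1023490369077469249536? YES
  n = 1595: C(1595, 8) = 1020772636343363633895; 1020772636343363633895 < 1023490369077469249536? YES
  n = 1596: C(1596, 8) = 1025915067760710553965; 1025915067760710553965 < 1023490369077469249536? NO
  n = 1597: C(1597, 8) = 1031080153060953275445; 1031080153060953275445 < 1023490369077469249536? NO
The largest n with C(n, 8) < 1023490369077469249536 is n = 1595 (where E[X] = 113419181815929292655/113721152119718805504 ≈ 0.99734). Hence R_6(8) > 1595, i.e. R_6(8) ≥ 1596.

Largest n = 1595; hence R_6(8) > 1595.


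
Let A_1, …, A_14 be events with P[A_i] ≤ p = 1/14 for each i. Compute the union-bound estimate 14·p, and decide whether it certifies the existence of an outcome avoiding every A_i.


Union bound: P[∪_{i=1}^{14} A_i] ≤ Σ_i P[A_i] ≤ 14·p = 14·(1/14) = 1.
Numerically: 1 ≈ 1.0000000.
Is 1 < 1? NO.
Since the bound 1 is ≥ 1, the union bound is uninformative here; it does NOT by itself certify existence.

14·p = 1 ≈ 1.0000000; existence NOT certified by the union bound.


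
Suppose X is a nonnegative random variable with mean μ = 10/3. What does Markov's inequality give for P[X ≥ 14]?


μ = E[X] = 10/3, a = 14.
Markov: P[X ≥ 14] ≤ μ/a = (10/3)/14 = 5/21.
Numerically: ≈ 0.238095.
(Since a = 14 > μ = 3.333333, the bound 5/21 is < 1 and informative.)

P[X ≥ 14] ≤ 5/21 ≈ 0.238095.


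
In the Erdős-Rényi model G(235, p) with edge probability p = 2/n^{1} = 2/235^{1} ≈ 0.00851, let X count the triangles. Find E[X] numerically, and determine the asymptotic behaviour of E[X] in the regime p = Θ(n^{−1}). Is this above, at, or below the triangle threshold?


Number of potential triangles: C(235, 3) = 2135445.
Each occurs with probability p³ ≈ (0.00851)³ ≈ 6.16434e-07.
By linearity: E[X] = C(235, 3)·p³ ≈ 2135445 · 6.16434e-07 ≈ 1.316.
Here α = 1, so p = 2/n is exactly at the triangle threshold p ~ 1/n. Asymptotically E[X] → c³/6 = 2³/6 = 4/3 ≈ 1.333, a bounded constant. In this regime the triangle count is asymptotically Poisson(c³/6).

E[X] ≈ 1.316; in regime p = Θ(1/n^{1}) E[X] stays bounded (at the triangle threshold p ~ 1/n).


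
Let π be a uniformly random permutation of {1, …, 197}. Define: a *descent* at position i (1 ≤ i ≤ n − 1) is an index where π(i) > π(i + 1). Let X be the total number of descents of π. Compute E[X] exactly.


Write X = Σ X_I over i = 1, …, 196, with X_I the indicator of one descent.
There are 196 indicators.
For each fixed i, the pair (π(i), π(i+1)) is a uniformly random ordered pair of distinct values from {1, …, 197}; by symmetry P[π(i) > π(i+1)] = 1/2.
By linearity: E[X] = 196 · (1/2) = (197 − 1) · (1/2) = 98 ≈ 98.000.

E[X] = 98 = 98.000.


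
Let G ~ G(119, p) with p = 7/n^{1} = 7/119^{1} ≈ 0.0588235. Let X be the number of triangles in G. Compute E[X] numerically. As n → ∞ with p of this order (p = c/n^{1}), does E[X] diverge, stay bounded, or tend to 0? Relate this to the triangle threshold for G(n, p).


Number of potential triangles: C(119, 3) = 273819.
Each occurs with probability p³ ≈ (0.0588235)³ ≈ 2.03541624e-04.
By linearity: E[X] = C(119, 3)·p³ ≈ 273819 · 2.03541624e-04 ≈ 55.733564.
Here α = 1, so p = 7/n is exactly at the triangle threshold p ~ 1/n. Asymptotically E[X] → c³/6 = 7³/6 = 343/6 ≈ 57.166667, a bounded constant. In this regime the triangle count is asymptotically Poisson(c³/6).

E[X] ≈ 55.733564; in regime p = Θ(1/n^{1}) E[X] stays bounded (at the triangle threshold p ~ 1/n).


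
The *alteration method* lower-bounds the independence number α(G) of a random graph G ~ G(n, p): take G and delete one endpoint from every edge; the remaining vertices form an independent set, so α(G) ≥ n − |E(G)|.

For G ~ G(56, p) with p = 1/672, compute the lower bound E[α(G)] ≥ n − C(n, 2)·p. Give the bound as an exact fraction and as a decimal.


E[|E(G)|] = C(56, 2)·p = 1540 · (1/672) = 55/24.
E[α(G)] ≥ n − E[|E(G)|] = 56 − 55/24 = 1289/24.
Numerically: ≈ 53.7083.
(This is only a lower bound; the true E[α(G)] may be larger.)

E[α(G)] ≥ 1289/24 ≈ 53.7083.


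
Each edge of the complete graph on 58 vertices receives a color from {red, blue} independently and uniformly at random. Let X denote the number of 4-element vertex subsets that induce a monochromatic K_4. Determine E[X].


Let X = Σ_S X_S over the C(58, 4) = 424270 subsets S of size 4, where X_S = 1 if the K_4 on S is monochromatic.
For a fixed S, the K_4 on S has C(4, 2) = 6 edges. P[all 6 edges red] = (1/2)^6, and likewise for blue, so P[monochromatic] = 2·(1/2)^6 = 2^{1 − 6} = 1/32.
By linearity: E[X] = C(58, 4) · 2^{1 − 6} = 424270 · 1/32 = 212135/16.
Numerically: E[X] ≈ 13258.438.

E[X] = C(58,4)·2^(1−C(4,2)) = 212135/16 ≈ 13258.438.


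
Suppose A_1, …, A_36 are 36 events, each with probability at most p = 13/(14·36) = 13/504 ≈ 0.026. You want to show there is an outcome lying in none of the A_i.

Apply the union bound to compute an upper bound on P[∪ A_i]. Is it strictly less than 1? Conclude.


Union bound: P[∪_{i=1}^{36} A_i] ≤ Σ_i P[A_i] ≤ 36·p = 36·(13/504) = 13/14.
Numerically: 13/14 ≈ 0.929.
Is 13/14 < 1? YES.
Since P[∪ A_i] ≤ 13/14 < 1, the complement has P[∩ A_i^c] ≥ 1 − 13/14 = 1/14 > 0, so some outcome avoids every A_i.

36·p = 13/14 ≈ 0.929; existence CERTIFIED by the union bound.


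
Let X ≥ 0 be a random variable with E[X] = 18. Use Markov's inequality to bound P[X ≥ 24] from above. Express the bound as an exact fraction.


μ = E[X] = 18, a = 24.
Markov: P[X ≥ 24] ≤ μ/a = (18)/24 = 3/4.
Numerically: ≈ 0.7500.
(Since a = 24 > μ = 18.0000, the bound 3/4 is < 1 and informative.)

P[X ≥ 24] ≤ 3/4 ≈ 0.7500.


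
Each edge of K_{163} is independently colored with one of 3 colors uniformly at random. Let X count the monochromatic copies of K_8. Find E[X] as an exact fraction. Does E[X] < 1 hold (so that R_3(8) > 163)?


E[X] = C(163, 8) · 3^{1 − 28} = 10380216608892 · 3^{−27} = 10380216608892/7625597484987.
As a reduced fraction: E[X] = 128150822332/94143178827 ≈ 1.3612.
Is E[X] < 1? NO.
Since E[X] ≥ 1, the first-moment bound is inconclusive at n = 163; it does NOT by itself certify R_3(8) > 163.

E[X] = 128150822332/94143178827 ≈ 1.3612; E[X] ≥ 1; first-moment method inconclusive here.


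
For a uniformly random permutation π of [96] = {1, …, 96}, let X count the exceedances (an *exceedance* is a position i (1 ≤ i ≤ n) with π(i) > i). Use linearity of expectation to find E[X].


Write X = Σ_{i=1}^{96} X_i, where X_i = 1_{π(i) > i}.
For each fixed i, π(i) is uniform over {1, …, 96} (marginal of a uniform permutation), so P[π(i) > i] = (n − i)/n. Summing: Σ_{i=1}^{96} (n − i)/n = (0 + 1 + … + 95)/96 = 96(96 − 1)/(2·96) = (96 − 1)/2.
Hence E[X] = Σ_{i=1}^{96} (96 − i)/96 = 95/2 ≈ 47.5000.

E[X] = 95/2 = 47.5000.


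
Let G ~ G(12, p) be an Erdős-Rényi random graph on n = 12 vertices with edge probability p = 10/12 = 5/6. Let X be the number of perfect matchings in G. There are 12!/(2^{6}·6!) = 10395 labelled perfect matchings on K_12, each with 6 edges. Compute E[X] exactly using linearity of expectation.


K_12 has 12!/(2^{6}·6!) = 10395 labelled perfect matchings.
For each such perfect matching H, let X_H = 1 if all 6 edges of H are present in G. Then P[X_H = 1] = p^{6} = (5/6)^{6} = 15625/46656.
Summing the indicators: E[X] = Σ_H E[X_H] = 10395 · p^{6} = 10395 · 15625/46656 = 6015625/1728.
Numerically: E[X] ≈ 3481.

E[X] = 10395 · (5/6)^{6} = 6015625/1728 ≈ 3481.


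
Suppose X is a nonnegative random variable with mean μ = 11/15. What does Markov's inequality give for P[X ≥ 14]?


μ = E[X] = 11/15, a = 14.
Markov: P[X ≥ 14] ≤ μ/a = (11/15)/14 = 11/210.
Numerically: ≈ 0.052.
(Since a = 14 > μ = 0.733, the bound 11/210 is < 1 and informative.)

P[X ≥ 14] ≤ 11/210 ≈ 0.052.


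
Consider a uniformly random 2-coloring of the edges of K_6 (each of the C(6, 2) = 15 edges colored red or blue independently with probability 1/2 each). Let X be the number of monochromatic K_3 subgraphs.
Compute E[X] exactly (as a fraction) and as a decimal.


Let X = Σ_S X_S over the C(6, 3) = 20 subsets S of size 3, where X_S = 1 if the K_3 on S is monochromatic.
For a fixed S, the K_3 on S has C(3, 2) = 3 edges. P[all 3 edges red] = (1/2)^3, and likewise for blue, so P[monochromatic] = 2·(1/2)^3 = 2^{1 − 3} = 1/4.
Summing: E[X] = C(6, 3) · 2^{1 − 3} = 20 · 1/4 = 5.
Numerically: E[X] ≈ 5.000.

E[X] = C(6,3)·2^(1−C(3,2)) = 5 ≈ 5.000.


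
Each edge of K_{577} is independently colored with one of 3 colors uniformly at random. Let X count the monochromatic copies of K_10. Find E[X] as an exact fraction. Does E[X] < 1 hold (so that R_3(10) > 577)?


E[X] = C(577, 10) · 3^{1 − 45} = 1042166760920175198880 · 3^{−44} = 1042166760920175198880/984770902183611232881.
As a reduced fraction: E[X] = 1042166760920175198880/984770902183611232881 ≈ 1.058.
Is E[X] < 1? NO.
Since E[X] ≥ 1, the first-moment bound is inconclusive at n = 577; it does NOT by itself certify R_3(10) > 577.

E[X] = 1042166760920175198880/984770902183611232881 ≈ 1.058; E[X] ≥ 1; first-moment method inconclusive here.


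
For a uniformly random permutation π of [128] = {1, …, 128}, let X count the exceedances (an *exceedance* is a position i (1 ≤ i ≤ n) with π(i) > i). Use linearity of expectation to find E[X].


Write X = Σ_{i=1}^{128} X_i, where X_i = 1_{π(i) > i}.
For each fixed i, π(i) is uniform over {1, …, 128} (marginal of a uniform permutation), so P[π(i) > i] = (n − i)/n. Summing: Σ_{i=1}^{128} (n − i)/n = (0 + 1 + … + 127)/128 = 128(128 − 1)/(2·128) = (128 − 1)/2.
Hence E[X] = Σ_{i=1}^{128} (128 − i)/128 = 127/2 ≈ 63.5000.

E[X] = 127/2 = 63.5000.


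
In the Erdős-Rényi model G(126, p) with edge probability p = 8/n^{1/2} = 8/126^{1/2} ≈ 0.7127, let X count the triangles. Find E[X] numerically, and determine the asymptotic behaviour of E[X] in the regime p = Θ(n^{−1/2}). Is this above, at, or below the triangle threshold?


Number of potential triangles: C(126, 3) = 325500.
Each occurs with probability p³ ≈ (0.7127)³ ≈ 3.6200465e-01.
By linearity: E[X] = C(126, 3)·p³ ≈ 325500 · 3.6200465e-01 ≈ 117832.51199.
Since α = 1/2 < 1, p = c/n^{1/2} ≫ 1/n is above the triangle threshold p ~ 1/n. Asymptotically E[X] ~ (c³/6)·n^{3(1−α)} = (8³/6)·n^{1.5} → ∞; triangles are abundant w.h.p.

E[X] ≈ 117832.51199; in regime p = Θ(1/n^{1/2}) E[X] diverges (above the triangle threshold p ~ 1/n).


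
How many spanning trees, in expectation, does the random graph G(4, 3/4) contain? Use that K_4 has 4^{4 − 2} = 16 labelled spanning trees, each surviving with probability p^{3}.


K_4 has 4^{4 − 2} = 16 labelled spanning trees.
For each such spanning tree H, let X_H = 1 if all 3 edges of H are present in G. Then P[X_H = 1] = p^{3} = (3/4)^{3} = 27/64.
By linearity: E[X] = Σ_H E[X_H] = 16 · p^{3} = 16 · 27/64 = 27/4.
Numerically: E[X] ≈ 6.75.

E[X] = 16 · (3/4)^{3} = 27/4 ≈ 6.75.


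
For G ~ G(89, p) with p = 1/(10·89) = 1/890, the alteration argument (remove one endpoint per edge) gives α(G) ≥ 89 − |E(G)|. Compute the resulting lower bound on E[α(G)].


E[|E(G)|] = C(89, 2)·p = 3916 · (1/890) = 22/5.
E[α(G)] ≥ n − E[|E(G)|] = 89 − 22/5 = 423/5.
Numerically: ≈ 84.600000.
(This is only a lower bound; the true E[α(G)] may be larger.)

E[α(G)] ≥ 423/5 ≈ 84.600000.


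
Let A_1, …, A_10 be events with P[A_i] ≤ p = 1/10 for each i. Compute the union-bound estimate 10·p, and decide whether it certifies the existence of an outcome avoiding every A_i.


Union bound: P[∪_{i=1}^{10} A_i] ≤ Σ_i P[A_i] ≤ 10·p = 10·(1/10) = 1.
Numerically: 1 ≈ 1.0000000.
Is 1 < 1? NO.
Since the bound 1 is ≥ 1, the union bound is uninformative here; it does NOT by itself certify existence.

10·p = 1 ≈ 1.0000000; existence NOT certified by the union bound.


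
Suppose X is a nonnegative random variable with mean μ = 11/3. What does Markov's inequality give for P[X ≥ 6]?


μ = E[X] = 11/3, a = 6.
Markov: P[X ≥ 6] ≤ μ/a = (11/3)/6 = 11/18.
Numerically: ≈ 0.61111.
(Since a = 6 > μ = 3.66667, the bound 11/18 is < 1 and informative.)

P[X ≥ 6] ≤ 11/18 ≈ 0.61111.


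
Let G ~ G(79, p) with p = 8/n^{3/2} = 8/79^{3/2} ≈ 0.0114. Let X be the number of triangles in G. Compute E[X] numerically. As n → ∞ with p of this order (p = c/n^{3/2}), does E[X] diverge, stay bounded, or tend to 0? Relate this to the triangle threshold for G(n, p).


Number of potential triangles: C(79, 3) = 79079.
Each occurs with probability p³ ≈ (0.0114)³ ≈ 1.47893e-06.
By linearity: E[X] = C(79, 3)·p³ ≈ 79079 · 1.47893e-06 ≈ 0.117.
Since α = 3/2 > 1, p = c/n^{3/2} = o(1/n) is below the triangle threshold p ~ 1/n. Asymptotically E[X] ~ (c³/6)·n^{3(1−α)} = (8³/6)·n^{-1.5} → 0, so by Markov's inequality G has no triangles w.h.p.

E[X] ≈ 0.117; in regime p = Θ(1/n^{3/2}) E[X] tends to 0 (below the triangle threshold p ~ 1/n).


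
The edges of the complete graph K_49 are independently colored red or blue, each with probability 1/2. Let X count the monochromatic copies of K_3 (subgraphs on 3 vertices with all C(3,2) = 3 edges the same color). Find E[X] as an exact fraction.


Let X = Σ_S X_S over the C(49, 3) = 18424 subsets S of size 3, where X_S = 1 if the K_3 on S is monochromatic.
For a fixed S, the K_3 on S has C(3, 2) = 3 edges. P[all 3 edges red] = (1/2)^3, and likewise for blue, so P[monochromatic] = 2·(1/2)^3 = 2^{1 − 3} = 1/4.
Summing: E[X] = C(49, 3) · 2^{1 − 3} = 18424 · 1/4 = 4606.
Numerically: E[X] ≈ 4606.0000.

E[X] = C(49,3)·2^(1−C(3,2)) = 4606 ≈ 4606.0000.


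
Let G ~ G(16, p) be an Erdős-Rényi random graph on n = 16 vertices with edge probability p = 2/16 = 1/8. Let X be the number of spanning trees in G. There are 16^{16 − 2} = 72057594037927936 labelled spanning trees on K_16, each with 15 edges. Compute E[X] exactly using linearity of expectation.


K_16 has 16^{16 − 2} = 72057594037927936 labelled spanning trees.
For each such spanning tree H, let X_H = 1 if all 15 edges of H are present in G. Then P[X_H = 1] = p^{15} = (1/8)^{15} = 1/35184372088832.
By linearity: E[X] = Σ_H E[X_H] = 72057594037927936 · p^{15} = 72057594037927936 · 1/35184372088832 = 2048.
Numerically: E[X] ≈ 2048.

E[X] = 72057594037927936 · (1/8)^{15} = 2048 ≈ 2048.


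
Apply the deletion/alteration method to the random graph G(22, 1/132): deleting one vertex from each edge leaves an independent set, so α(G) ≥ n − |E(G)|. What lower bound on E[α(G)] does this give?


E[|E(G)|] = C(22, 2)·p = 231 · (1/132) = 7/4.
E[α(G)] ≥ n − E[|E(G)|] = 22 − 7/4 = 81/4.
Numerically: ≈ 20.25000.
(This is only a lower bound; the true E[α(G)] may be larger.)

E[α(G)] ≥ 81/4 ≈ 20.25000.


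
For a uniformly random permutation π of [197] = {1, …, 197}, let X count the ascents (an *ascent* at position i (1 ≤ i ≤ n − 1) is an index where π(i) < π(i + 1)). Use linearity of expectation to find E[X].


Write X = Σ X_I over i = 1, …, 196, with X_I the indicator of one ascent.
There are 196 indicators.
For each fixed i, the pair (π(i), π(i+1)) is a uniformly random ordered pair of distinct values from {1, …, 197}; by symmetry P[π(i) < π(i+1)] = 1/2.
By linearity: E[X] = 196 · (1/2) = (197 − 1) · (1/2) = 98 ≈ 98.0000.

E[X] = 98 = 98.0000.


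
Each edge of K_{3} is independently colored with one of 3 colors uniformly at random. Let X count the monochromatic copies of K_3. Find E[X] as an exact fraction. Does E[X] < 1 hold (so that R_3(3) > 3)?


E[X] = C(3, 3) · 3^{1 − 3} = 1 · 3^{−2} = 1/9.
As a reduced fraction: E[X] = 1/9 ≈ 0.111.
Is E[X] < 1? YES.
Since E[X] < 1, there exists a 3-coloring of K_{3} with no monochromatic K_3; hence R_3(3) > 3.

E[X] = 1/9 ≈ 0.111; E[X] < 1, so R_3(3) > 3.


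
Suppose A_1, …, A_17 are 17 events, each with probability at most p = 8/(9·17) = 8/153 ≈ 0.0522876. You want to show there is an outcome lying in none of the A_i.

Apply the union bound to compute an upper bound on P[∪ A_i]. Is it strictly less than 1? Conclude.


Union bound: P[∪_{i=1}^{17} A_i] ≤ Σ_i P[A_i] ≤ 17·p = 17·(8/153) = 8/9.
Numerically: 8/9 ≈ 0.8888889.
Is 8/9 < 1? YES.
Since P[∪ A_i] ≤ 8/9 < 1, the complement has P[∩ A_i^c] ≥ 1 − 8/9 = 1/9 > 0, so some outcome avoids every A_i.

17·p = 8/9 ≈ 0.8888889; existence CERTIFIED by the union bound.


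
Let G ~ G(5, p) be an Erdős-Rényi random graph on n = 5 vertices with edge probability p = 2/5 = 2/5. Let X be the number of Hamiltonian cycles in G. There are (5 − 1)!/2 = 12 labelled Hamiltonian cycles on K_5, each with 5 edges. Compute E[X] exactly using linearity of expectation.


K_5 has (5 − 1)!/2 = 12 labelled Hamiltonian cycles.
For each such Hamiltonian cycle H, let X_H = 1 if all 5 edges of H are present in G. Then P[X_H = 1] = p^{5} = (2/5)^{5} = 32/3125.
By linearity: E[X] = Σ_H E[X_H] = 12 · p^{5} = 12 · 32/3125 = 384/3125.
Numerically: E[X] ≈ 0.12288.

E[X] = 12 · (2/5)^{5} = 384/3125 ≈ 0.12288.
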